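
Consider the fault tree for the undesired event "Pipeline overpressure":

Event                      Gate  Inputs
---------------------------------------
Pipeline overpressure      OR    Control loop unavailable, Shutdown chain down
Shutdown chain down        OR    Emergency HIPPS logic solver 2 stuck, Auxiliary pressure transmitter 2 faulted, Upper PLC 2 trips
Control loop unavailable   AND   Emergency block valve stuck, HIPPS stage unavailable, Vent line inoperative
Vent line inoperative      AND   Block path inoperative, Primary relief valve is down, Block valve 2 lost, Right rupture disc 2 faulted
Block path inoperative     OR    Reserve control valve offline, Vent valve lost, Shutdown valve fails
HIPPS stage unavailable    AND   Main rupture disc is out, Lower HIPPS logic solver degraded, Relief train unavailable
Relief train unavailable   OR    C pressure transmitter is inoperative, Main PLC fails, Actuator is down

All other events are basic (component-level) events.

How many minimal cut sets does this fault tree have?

12

Relief train unavailable [OR]: union of children's cut sets → 3 cut set(s).
HIPPS stage unavailable [AND]: one cut set from each child combined → 1 × 1 × 3 = 3 cut set(s).
Block path inoperative [OR]: union of children's cut sets → 3 cut set(s).
Vent line inoperative [AND]: one cut set from each child combined → 3 × 1 × 1 × 1 = 3 cut set(s).
Control loop unavailable [AND]: one cut set from each child combined → 1 × 3 × 3 = 9 cut set(s).
Shutdown chain down [OR]: union of children's cut sets → 3 cut set(s).
Pipeline overpressure [OR]: union of children's cut sets → 12 cut set(s).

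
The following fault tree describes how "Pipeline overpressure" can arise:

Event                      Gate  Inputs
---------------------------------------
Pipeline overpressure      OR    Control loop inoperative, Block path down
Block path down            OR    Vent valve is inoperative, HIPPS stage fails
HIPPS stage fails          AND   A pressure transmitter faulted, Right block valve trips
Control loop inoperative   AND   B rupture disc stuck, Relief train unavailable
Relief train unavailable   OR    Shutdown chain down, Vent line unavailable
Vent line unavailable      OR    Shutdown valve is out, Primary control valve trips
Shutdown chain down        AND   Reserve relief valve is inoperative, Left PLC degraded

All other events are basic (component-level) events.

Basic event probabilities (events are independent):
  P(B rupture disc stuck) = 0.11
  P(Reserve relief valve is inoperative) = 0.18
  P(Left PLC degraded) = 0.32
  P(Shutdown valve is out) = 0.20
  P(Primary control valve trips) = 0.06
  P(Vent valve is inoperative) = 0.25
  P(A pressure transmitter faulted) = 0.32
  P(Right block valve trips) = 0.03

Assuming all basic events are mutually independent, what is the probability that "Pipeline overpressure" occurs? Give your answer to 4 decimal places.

P(Shutdown chain down) [AND] = 0.18 × 0.32 = 0.057600
P(Vent line unavailable) [OR] = 1 − (1−0.20) × (1−0.06) = 0.248000
P(Relief train unavailable) [OR] = 1 − (1−0.057600) × (1−0.248000) = 0.291315
P(Control loop inoperative) [AND] = 0.11 × 0.291315 = 0.032045
P(HIPPS stage fails) [AND] = 0.32 × 0.03 = 0.009600
P(Block path down) [OR] = 1 − (1−0.25) × (1−0.009600) = 0.257200
P(Pipeline overpressure) [OR] = 1 − (1−0.032045) × (1−0.257200) = 0.281003
Rounded to 4 decimal places: P(Pipeline overpressure) ≈ 0.2810.

0.2810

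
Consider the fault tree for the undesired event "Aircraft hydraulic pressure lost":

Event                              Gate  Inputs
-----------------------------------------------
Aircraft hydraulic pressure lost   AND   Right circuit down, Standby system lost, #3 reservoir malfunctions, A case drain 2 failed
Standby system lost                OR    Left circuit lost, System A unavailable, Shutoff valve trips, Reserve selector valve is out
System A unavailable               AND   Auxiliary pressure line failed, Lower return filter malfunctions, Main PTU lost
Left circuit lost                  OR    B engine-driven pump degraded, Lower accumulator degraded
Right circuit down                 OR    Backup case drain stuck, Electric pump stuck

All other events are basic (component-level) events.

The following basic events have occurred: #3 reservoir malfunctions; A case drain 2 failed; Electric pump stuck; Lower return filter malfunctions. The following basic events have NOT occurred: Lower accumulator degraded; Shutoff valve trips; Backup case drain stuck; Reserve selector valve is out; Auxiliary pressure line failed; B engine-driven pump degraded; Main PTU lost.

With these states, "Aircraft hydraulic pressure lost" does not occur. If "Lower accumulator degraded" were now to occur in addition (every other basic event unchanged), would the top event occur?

Yes

Counterfactual: set "Lower accumulator degraded" to occurred.
Right circuit down [OR]: Backup case drain stuck=not, Electric pump stuck=occurs → at least one input occurs → occurs.
Left circuit lost [OR]: B engine-driven pump degraded=not, Lower accumulator degraded=occurs → at least one input occurs → occurs.
System A unavailable [AND]: Auxiliary pressure line failed=not, Lower return filter malfunctions=occurs, Main PTU lost=not → not all inputs occur → does not occur.
Standby system lost [OR]: Left circuit lost=occurs, System A unavailable=not, Shutoff valve trips=not, Reserve selector valve is out=not → at least one input occurs → occurs.
Aircraft hydraulic pressure lost [AND]: Right circuit down=occurs, Standby system lost=occurs, #3 reservoir malfunctions=occurs, A case drain 2 failed=occurs → all inputs occur → occurs.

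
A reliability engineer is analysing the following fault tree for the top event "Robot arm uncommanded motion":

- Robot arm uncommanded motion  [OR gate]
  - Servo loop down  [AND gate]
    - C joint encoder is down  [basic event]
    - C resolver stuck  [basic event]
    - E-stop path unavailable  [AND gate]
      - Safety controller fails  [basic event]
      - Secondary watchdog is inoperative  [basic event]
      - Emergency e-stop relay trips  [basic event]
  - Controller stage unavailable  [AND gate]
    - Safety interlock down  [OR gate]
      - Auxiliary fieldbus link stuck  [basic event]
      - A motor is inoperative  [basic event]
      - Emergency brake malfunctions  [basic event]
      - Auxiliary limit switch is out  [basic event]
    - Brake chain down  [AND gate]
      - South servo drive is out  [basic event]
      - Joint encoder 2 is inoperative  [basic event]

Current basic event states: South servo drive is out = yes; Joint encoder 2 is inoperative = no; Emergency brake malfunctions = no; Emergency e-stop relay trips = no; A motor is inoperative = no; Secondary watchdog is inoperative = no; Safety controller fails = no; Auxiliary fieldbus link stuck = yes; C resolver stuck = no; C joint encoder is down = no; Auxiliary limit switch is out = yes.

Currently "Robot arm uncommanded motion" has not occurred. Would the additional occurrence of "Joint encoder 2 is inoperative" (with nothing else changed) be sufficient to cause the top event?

Yes

Counterfactual: set "Joint encoder 2 is inoperative" to occurred.
E-stop path unavailable [AND]: Safety controller fails=not, Secondary watchdog is inoperative=not, Emergency e-stop relay trips=not → not all inputs occur → does not occur.
Servo loop down [AND]: C joint encoder is down=not, C resolver stuck=not, E-stop path unavailable=not → not all inputs occur → does not occur.
Safety interlock down [OR]: Auxiliary fieldbus link stuck=occurs, A motor is inoperative=not, Emergency brake malfunctions=not, Auxiliary limit switch is out=occurs → at least one input occurs → occurs.
Brake chain down [AND]: South servo drive is out=occurs, Joint encoder 2 is inoperative=occurs → all inputs occur → occurs.
Controller stage unavailable [AND]: Safety interlock down=occurs, Brake chain down=occurs → all inputs occur → occurs.
Robot arm uncommanded motion [OR]: Servo loop down=not, Controller stage unavailable=occurs → at least one input occurs → occurs.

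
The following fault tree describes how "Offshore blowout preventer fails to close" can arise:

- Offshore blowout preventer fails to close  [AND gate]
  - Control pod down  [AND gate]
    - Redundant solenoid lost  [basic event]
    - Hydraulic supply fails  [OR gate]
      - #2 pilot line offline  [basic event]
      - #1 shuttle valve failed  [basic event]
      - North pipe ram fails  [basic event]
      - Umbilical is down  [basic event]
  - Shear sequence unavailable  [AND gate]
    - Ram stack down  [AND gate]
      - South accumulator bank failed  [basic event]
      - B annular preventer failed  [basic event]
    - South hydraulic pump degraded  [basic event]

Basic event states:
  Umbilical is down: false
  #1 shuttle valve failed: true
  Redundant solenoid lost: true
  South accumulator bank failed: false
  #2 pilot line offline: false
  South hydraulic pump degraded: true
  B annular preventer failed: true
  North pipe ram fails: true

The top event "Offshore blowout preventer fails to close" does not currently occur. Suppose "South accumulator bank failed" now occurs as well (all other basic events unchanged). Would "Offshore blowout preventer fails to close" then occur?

Counterfactual: set "South accumulator bank failed" to occurred.
Hydraulic supply fails [OR]: #2 pilot line offline=not, #1 shuttle valve failed=occurs, North pipe ram fails=occurs, Umbilical is down=not → at least one input occurs → occurs.
Control pod down [AND]: Redundant solenoid lost=occurs, Hydraulic supply fails=occurs → all inputs occur → occurs.
Ram stack down [AND]: South accumulator bank failed=occurs, B annular preventer failed=occurs → all inputs occur → occurs.
Shear sequence unavailable [AND]: Ram stack down=occurs, South hydraulic pump degraded=occurs → all inputs occur → occurs.
Offshore blowout preventer fails to close [AND]: Control pod down=occurs, Shear sequence unavailable=occurs → all inputs occur → occurs.

Yes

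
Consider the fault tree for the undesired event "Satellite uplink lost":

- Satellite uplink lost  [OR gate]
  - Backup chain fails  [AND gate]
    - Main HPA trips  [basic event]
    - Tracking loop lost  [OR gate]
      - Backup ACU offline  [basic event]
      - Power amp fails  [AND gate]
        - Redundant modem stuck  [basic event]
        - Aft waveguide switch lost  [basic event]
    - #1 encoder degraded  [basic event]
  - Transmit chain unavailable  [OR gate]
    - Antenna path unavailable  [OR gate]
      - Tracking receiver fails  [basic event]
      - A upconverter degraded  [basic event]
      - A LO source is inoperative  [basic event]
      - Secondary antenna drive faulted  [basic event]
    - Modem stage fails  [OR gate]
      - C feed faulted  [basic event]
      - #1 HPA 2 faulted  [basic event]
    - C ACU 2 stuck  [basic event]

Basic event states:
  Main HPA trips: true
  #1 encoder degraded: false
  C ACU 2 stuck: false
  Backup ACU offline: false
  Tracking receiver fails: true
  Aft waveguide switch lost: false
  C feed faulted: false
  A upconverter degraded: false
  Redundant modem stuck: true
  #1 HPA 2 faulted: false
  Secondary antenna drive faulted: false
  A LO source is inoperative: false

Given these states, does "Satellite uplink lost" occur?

Yes

Power amp fails [AND]: Redundant modem stuck=occurs, Aft waveguide switch lost=not → not all inputs occur → does not occur.
Tracking loop lost [OR]: Backup ACU offline=not, Power amp fails=not → no input occurs → does not occur.
Backup chain fails [AND]: Main HPA trips=occurs, Tracking loop lost=not, #1 encoder degraded=not → not all inputs occur → does not occur.
Antenna path unavailable [OR]: Tracking receiver fails=occurs, A upconverter degraded=not, A LO source is inoperative=not, Secondary antenna drive faulted=not → at least one input occurs → occurs.
Modem stage fails [OR]: C feed faulted=not, #1 HPA 2 faulted=not → no input occurs → does not occur.
Transmit chain unavailable [OR]: Antenna path unavailable=occurs, Modem stage fails=not, C ACU 2 stuck=not → at least one input occurs → occurs.
Satellite uplink lost [OR]: Backup chain fails=not, Transmit chain unavailable=occurs → at least one input occurs → occurs.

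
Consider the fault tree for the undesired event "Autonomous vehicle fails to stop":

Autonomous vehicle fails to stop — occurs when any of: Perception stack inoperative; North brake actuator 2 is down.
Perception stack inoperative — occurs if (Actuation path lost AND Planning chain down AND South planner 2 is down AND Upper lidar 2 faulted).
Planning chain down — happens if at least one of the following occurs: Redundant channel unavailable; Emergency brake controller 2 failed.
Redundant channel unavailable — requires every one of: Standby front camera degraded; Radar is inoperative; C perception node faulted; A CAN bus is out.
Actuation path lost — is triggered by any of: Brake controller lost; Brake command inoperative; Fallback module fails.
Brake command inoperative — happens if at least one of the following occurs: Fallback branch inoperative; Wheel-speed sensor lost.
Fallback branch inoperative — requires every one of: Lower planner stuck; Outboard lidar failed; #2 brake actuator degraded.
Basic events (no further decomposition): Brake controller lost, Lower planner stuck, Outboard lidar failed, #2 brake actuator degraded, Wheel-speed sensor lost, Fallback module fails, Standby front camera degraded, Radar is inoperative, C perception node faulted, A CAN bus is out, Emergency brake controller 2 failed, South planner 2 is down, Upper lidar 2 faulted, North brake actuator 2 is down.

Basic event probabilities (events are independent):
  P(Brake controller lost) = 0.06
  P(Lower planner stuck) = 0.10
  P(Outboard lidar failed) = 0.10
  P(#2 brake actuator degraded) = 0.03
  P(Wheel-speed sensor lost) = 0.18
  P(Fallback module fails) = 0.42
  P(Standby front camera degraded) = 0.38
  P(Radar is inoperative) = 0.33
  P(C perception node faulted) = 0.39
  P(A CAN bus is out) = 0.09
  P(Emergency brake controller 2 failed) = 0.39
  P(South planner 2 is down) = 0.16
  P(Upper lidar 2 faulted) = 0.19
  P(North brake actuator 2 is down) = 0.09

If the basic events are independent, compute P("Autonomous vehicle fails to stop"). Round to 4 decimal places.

0.0960

P(Fallback branch inoperative) [AND] = 0.10 × 0.10 × 0.03 = 0.000300
P(Brake command inoperative) [OR] = 1 − (1−0.000300) × (1−0.18) = 0.180246
P(Actuation path lost) [OR] = 1 − (1−0.06) × (1−0.180246) × (1−0.42) = 0.553070
P(Redundant channel unavailable) [AND] = 0.38 × 0.33 × 0.39 × 0.09 = 0.004402
P(Planning chain down) [OR] = 1 − (1−0.004402) × (1−0.39) = 0.392685
P(Perception stack inoperative) [AND] = 0.553070 × 0.392685 × 0.16 × 0.19 = 0.006602
P(Autonomous vehicle fails to stop) [OR] = 1 − (1−0.006602) × (1−0.09) = 0.096008
Rounded to 4 decimal places: P(Autonomous vehicle fails to stop) ≈ 0.0960.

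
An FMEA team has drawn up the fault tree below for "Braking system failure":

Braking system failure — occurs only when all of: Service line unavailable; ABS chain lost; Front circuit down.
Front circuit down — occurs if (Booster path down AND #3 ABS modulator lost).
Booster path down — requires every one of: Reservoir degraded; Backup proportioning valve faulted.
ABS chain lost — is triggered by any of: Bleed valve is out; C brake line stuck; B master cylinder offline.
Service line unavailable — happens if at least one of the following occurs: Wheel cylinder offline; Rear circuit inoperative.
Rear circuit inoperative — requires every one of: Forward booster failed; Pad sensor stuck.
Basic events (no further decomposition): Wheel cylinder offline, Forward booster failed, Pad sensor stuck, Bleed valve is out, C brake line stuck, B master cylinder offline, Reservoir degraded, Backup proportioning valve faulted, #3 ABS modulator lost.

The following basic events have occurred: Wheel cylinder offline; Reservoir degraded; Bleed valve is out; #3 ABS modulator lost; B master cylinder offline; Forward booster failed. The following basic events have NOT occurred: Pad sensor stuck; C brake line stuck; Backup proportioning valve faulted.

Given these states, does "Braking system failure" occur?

Rear circuit inoperative [AND]: Forward booster failed=occurs, Pad sensor stuck=not → not all inputs occur → does not occur.
Service line unavailable [OR]: Wheel cylinder offline=occurs, Rear circuit inoperative=not → at least one input occurs → occurs.
ABS chain lost [OR]: Bleed valve is out=occurs, C brake line stuck=not, B master cylinder offline=occurs → at least one input occurs → occurs.
Booster path down [AND]: Reservoir degraded=occurs, Backup proportioning valve faulted=not → not all inputs occur → does not occur.
Front circuit down [AND]: Booster path down=not, #3 ABS modulator lost=occurs → not all inputs occur → does not occur.
Braking system failure [AND]: Service line unavailable=occurs, ABS chain lost=occurs, Front circuit down=not → not all inputs occur → does not occur.

No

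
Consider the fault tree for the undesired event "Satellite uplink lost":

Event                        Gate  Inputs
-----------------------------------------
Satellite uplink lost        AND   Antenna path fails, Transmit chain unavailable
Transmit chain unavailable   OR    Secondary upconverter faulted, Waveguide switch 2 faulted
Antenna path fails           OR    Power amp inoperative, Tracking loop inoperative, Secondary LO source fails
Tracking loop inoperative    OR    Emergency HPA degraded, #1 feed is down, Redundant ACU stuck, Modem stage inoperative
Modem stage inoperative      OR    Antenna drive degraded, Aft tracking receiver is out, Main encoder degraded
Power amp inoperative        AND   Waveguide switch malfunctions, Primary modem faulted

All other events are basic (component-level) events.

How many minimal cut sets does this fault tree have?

16

Power amp inoperative [AND]: one cut set from each child combined → 1 × 1 = 1 cut set(s).
Modem stage inoperative [OR]: union of children's cut sets → 3 cut set(s).
Tracking loop inoperative [OR]: union of children's cut sets → 6 cut set(s).
Antenna path fails [OR]: union of children's cut sets → 8 cut set(s).
Transmit chain unavailable [OR]: union of children's cut sets → 2 cut set(s).
Satellite uplink lost [AND]: one cut set from each child combined → 8 × 2 = 16 cut set(s).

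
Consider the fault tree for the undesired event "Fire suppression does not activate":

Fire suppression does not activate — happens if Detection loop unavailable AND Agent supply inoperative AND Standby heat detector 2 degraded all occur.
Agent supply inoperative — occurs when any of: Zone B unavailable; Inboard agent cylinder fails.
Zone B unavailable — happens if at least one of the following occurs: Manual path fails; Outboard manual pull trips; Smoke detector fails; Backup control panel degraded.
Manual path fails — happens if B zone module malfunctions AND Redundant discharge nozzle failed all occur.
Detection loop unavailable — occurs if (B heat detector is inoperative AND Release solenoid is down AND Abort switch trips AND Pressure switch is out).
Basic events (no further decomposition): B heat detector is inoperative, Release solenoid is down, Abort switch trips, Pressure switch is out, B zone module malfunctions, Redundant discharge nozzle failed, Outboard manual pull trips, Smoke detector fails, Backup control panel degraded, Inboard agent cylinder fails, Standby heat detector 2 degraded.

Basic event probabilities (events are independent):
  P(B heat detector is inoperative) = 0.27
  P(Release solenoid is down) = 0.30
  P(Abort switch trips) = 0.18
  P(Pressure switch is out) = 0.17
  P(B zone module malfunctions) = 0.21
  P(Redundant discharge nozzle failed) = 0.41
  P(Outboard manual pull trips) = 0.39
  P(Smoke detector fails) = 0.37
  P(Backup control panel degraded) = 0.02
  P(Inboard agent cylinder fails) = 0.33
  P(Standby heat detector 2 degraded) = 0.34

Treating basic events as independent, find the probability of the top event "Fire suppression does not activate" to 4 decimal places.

P(Detection loop unavailable) [AND] = 0.27 × 0.30 × 0.18 × 0.17 = 0.002479
P(Manual path fails) [AND] = 0.21 × 0.41 = 0.086100
P(Zone B unavailable) [OR] = 1 − (1−0.086100) × (1−0.39) × (1−0.37) × (1−0.02) = 0.655812
P(Agent supply inoperative) [OR] = 1 − (1−0.655812) × (1−0.33) = 0.769394
P(Fire suppression does not activate) [AND] = 0.002479 × 0.769394 × 0.34 = 0.000648
Rounded to 4 decimal places: P(Fire suppression does not activate) ≈ 0.0006.

0.0006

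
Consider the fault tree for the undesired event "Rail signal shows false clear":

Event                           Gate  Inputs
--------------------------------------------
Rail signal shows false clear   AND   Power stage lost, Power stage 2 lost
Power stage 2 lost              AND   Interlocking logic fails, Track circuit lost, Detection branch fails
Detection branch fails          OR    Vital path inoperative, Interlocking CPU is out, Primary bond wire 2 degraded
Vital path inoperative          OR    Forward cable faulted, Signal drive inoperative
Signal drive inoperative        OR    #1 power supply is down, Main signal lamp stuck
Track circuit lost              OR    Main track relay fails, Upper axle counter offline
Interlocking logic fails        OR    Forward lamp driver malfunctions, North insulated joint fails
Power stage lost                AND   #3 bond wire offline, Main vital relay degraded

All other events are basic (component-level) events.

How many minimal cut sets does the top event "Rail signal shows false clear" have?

Power stage lost [AND]: one cut set from each child combined → 1 × 1 = 1 cut set(s).
Interlocking logic fails [OR]: union of children's cut sets → 2 cut set(s).
Track circuit lost [OR]: union of children's cut sets → 2 cut set(s).
Signal drive inoperative [OR]: union of children's cut sets → 2 cut set(s).
Vital path inoperative [OR]: union of children's cut sets → 3 cut set(s).
Detection branch fails [OR]: union of children's cut sets → 5 cut set(s).
Power stage 2 lost [AND]: one cut set from each child combined → 2 × 2 × 5 = 20 cut set(s).
Rail signal shows false clear [AND]: one cut set from each child combined → 1 × 20 = 20 cut set(s).

20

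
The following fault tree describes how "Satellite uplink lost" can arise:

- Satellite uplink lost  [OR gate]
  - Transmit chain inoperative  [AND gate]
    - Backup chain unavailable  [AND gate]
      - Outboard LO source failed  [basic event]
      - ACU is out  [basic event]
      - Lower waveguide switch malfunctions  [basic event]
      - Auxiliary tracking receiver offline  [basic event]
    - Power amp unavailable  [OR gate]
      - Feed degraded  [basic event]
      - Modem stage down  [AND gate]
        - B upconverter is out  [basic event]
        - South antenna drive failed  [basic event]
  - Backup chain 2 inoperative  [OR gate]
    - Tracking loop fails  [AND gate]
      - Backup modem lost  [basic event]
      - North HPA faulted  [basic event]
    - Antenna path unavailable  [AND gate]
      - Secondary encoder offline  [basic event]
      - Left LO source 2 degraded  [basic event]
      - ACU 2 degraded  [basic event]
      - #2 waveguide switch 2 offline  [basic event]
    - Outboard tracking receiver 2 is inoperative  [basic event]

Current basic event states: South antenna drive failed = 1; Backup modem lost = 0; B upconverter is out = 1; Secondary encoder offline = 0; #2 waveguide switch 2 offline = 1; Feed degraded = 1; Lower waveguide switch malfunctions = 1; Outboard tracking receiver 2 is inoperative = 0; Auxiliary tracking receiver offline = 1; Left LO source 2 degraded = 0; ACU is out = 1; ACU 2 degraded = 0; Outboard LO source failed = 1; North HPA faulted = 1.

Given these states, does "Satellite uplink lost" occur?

Backup chain unavailable [AND]: Outboard LO source failed=occurs, ACU is out=occurs, Lower waveguide switch malfunctions=occurs, Auxiliary tracking receiver offline=occurs → all inputs occur → occurs.
Modem stage down [AND]: B upconverter is out=occurs, South antenna drive failed=occurs → all inputs occur → occurs.
Power amp unavailable [OR]: Feed degraded=occurs, Modem stage down=occurs → at least one input occurs → occurs.
Transmit chain inoperative [AND]: Backup chain unavailable=occurs, Power amp unavailable=occurs → all inputs occur → occurs.
Tracking loop fails [AND]: Backup modem lost=not, North HPA faulted=occurs → not all inputs occur → does not occur.
Antenna path unavailable [AND]: Secondary encoder offline=not, Left LO source 2 degraded=not, ACU 2 degraded=not, #2 waveguide switch 2 offline=occurs → not all inputs occur → does not occur.
Backup chain 2 inoperative [OR]: Tracking loop fails=not, Antenna path unavailable=not, Outboard tracking receiver 2 is inoperative=not → no input occurs → does not occur.
Satellite uplink lost [OR]: Transmit chain inoperative=occurs, Backup chain 2 inoperative=not → at least one input occurs → occurs.

Yes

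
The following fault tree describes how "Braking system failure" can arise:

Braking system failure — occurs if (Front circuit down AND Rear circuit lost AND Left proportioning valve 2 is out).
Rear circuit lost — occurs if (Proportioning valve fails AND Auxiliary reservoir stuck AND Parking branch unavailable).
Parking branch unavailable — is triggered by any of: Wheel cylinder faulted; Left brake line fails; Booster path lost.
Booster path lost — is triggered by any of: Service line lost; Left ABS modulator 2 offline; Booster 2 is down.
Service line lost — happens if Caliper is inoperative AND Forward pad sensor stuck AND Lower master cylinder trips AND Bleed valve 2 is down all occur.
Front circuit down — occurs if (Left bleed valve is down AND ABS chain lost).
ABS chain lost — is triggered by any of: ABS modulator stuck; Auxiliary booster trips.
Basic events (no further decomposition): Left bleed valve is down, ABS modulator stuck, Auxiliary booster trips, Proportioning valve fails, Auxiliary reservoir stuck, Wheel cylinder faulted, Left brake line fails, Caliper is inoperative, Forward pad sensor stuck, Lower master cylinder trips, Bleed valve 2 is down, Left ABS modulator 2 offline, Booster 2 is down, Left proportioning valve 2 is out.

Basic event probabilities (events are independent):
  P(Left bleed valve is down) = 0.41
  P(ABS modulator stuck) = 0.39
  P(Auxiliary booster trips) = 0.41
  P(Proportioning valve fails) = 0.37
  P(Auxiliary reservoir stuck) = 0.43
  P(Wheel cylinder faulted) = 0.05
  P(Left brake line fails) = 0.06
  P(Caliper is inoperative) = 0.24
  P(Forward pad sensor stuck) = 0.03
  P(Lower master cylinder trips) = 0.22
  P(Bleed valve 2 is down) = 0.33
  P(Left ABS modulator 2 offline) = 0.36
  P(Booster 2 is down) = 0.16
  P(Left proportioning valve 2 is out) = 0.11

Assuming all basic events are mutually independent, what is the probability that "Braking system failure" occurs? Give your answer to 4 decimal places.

P(ABS chain lost) [OR] = 1 − (1−0.39) × (1−0.41) = 0.640100
P(Front circuit down) [AND] = 0.41 × 0.640100 = 0.262441
P(Service line lost) [AND] = 0.24 × 0.03 × 0.22 × 0.33 = 0.000523
P(Booster path lost) [OR] = 1 − (1−0.000523) × (1−0.36) × (1−0.16) = 0.462681
P(Parking branch unavailable) [OR] = 1 − (1−0.05) × (1−0.06) × (1−0.462681) = 0.520174
P(Rear circuit lost) [AND] = 0.37 × 0.43 × 0.520174 = 0.082760
P(Braking system failure) [AND] = 0.262441 × 0.082760 × 0.11 = 0.002389
Rounded to 4 decimal places: P(Braking system failure) ≈ 0.0024.

0.0024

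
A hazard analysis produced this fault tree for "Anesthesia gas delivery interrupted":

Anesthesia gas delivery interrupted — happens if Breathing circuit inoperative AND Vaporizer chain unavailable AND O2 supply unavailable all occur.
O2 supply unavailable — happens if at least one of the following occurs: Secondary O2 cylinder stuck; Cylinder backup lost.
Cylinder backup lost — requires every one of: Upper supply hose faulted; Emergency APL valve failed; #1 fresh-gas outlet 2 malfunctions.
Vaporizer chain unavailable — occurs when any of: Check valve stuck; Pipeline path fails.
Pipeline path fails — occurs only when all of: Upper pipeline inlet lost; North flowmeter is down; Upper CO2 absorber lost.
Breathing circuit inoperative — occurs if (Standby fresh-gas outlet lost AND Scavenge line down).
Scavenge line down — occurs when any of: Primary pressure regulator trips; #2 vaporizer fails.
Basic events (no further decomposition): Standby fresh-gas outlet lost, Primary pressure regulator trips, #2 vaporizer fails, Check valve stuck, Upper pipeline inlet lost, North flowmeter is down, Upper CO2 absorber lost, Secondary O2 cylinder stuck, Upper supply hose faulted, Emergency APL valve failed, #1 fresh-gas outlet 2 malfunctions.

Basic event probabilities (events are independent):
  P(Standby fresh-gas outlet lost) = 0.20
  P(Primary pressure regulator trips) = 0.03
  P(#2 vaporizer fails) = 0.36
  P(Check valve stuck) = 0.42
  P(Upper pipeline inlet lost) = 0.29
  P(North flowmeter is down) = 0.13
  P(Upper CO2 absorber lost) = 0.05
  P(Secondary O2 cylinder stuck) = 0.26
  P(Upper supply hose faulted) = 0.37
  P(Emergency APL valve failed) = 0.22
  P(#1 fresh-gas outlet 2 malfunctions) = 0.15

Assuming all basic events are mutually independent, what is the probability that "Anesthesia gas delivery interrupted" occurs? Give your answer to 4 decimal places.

0.0086

P(Scavenge line down) [OR] = 1 − (1−0.03) × (1−0.36) = 0.379200
P(Breathing circuit inoperative) [AND] = 0.20 × 0.379200 = 0.075840
P(Pipeline path fails) [AND] = 0.29 × 0.13 × 0.05 = 0.001885
P(Vaporizer chain unavailable) [OR] = 1 − (1−0.42) × (1−0.001885) = 0.421093
P(Cylinder backup lost) [AND] = 0.37 × 0.22 × 0.15 = 0.012210
P(O2 supply unavailable) [OR] = 1 − (1−0.26) × (1−0.012210) = 0.269035
P(Anesthesia gas delivery interrupted) [AND] = 0.075840 × 0.421093 × 0.269035 = 0.008592
Rounded to 4 decimal places: P(Anesthesia gas delivery interrupted) ≈ 0.0086.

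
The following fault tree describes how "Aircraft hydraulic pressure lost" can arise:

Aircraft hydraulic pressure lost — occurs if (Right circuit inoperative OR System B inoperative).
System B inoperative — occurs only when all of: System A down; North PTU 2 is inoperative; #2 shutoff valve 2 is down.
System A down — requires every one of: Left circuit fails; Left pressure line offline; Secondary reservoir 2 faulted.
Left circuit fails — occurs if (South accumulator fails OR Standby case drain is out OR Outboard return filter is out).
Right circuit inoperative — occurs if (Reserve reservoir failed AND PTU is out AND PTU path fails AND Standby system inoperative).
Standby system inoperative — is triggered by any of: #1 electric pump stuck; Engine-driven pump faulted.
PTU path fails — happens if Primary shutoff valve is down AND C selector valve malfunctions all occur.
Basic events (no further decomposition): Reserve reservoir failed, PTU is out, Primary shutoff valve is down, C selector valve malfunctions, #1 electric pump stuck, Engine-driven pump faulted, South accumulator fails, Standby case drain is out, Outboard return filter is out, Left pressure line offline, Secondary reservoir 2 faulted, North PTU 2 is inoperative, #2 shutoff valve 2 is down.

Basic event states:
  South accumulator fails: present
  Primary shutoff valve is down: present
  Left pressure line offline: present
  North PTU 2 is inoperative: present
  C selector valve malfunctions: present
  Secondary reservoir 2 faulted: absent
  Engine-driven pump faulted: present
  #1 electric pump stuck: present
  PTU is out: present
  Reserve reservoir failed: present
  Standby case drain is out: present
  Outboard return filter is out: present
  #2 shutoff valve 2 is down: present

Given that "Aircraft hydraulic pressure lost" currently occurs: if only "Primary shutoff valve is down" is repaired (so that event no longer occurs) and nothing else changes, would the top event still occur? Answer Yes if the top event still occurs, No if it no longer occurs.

No

Counterfactual: set "Primary shutoff valve is down" to not occurred.
PTU path fails [AND]: Primary shutoff valve is down=not, C selector valve malfunctions=occurs → not all inputs occur → does not occur.
Standby system inoperative [OR]: #1 electric pump stuck=occurs, Engine-driven pump faulted=occurs → at least one input occurs → occurs.
Right circuit inoperative [AND]: Reserve reservoir failed=occurs, PTU is out=occurs, PTU path fails=not, Standby system inoperative=occurs → not all inputs occur → does not occur.
Left circuit fails [OR]: South accumulator fails=occurs, Standby case drain is out=occurs, Outboard return filter is out=occurs → at least one input occurs → occurs.
System A down [AND]: Left circuit fails=occurs, Left pressure line offline=occurs, Secondary reservoir 2 faulted=not → not all inputs occur → does not occur.
System B inoperative [AND]: System A down=not, North PTU 2 is inoperative=occurs, #2 shutoff valve 2 is down=occurs → not all inputs occur → does not occur.
Aircraft hydraulic pressure lost [OR]: Right circuit inoperative=not, System B inoperative=not → no input occurs → does not occur.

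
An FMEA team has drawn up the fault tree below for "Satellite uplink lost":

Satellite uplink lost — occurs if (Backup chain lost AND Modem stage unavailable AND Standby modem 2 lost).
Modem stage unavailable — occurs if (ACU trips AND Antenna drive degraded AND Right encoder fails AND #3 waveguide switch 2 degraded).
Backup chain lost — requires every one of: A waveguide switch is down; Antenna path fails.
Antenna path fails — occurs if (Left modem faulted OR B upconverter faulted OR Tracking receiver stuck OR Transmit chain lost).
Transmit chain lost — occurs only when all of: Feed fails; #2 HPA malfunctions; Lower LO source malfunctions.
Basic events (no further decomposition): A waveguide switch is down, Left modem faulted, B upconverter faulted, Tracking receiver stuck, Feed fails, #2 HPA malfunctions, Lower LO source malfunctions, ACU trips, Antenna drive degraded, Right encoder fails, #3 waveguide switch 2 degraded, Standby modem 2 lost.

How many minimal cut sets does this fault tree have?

4

Transmit chain lost [AND]: one cut set from each child combined → 1 × 1 × 1 = 1 cut set(s).
Antenna path fails [OR]: union of children's cut sets → 4 cut set(s).
Backup chain lost [AND]: one cut set from each child combined → 1 × 4 = 4 cut set(s).
Modem stage unavailable [AND]: one cut set from each child combined → 1 × 1 × 1 × 1 = 1 cut set(s).
Satellite uplink lost [AND]: one cut set from each child combined → 4 × 1 × 1 = 4 cut set(s).
Minimal cut sets: {#3 waveguide switch 2 degraded, A waveguide switch is down, ACU trips, Antenna drive degraded, Left modem faulted, Right encoder fails, Standby modem 2 lost}; {#3 waveguide switch 2 degraded, A waveguide switch is down, ACU trips, Antenna drive degraded, B upconverter faulted, Right encoder fails, Standby modem 2 lost}; {#3 waveguide switch 2 degraded, A waveguide switch is down, ACU trips, Antenna drive degraded, Right encoder fails, Standby modem 2 lost, Tracking receiver stuck}; {#2 HPA malfunctions, #3 waveguide switch 2 degraded, A waveguide switch is down, ACU trips, Antenna drive degraded, Feed fails, Lower LO source malfunctions, Right encoder fails, Standby modem 2 lost}.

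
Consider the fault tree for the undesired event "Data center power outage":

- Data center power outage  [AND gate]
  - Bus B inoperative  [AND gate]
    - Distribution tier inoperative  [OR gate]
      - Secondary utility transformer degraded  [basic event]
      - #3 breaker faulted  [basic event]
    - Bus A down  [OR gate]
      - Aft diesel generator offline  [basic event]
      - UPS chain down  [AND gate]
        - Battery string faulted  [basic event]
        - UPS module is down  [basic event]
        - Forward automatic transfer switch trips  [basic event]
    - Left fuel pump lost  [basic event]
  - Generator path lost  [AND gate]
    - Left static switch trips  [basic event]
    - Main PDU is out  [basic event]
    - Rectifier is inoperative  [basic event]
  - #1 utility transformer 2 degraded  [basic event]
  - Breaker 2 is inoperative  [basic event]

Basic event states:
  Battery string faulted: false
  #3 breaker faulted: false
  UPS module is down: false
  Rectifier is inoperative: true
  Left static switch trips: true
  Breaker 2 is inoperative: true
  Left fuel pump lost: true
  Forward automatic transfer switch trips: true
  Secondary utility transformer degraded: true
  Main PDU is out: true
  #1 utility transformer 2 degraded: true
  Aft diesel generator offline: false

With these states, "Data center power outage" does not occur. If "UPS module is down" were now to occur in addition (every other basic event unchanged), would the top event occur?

Counterfactual: set "UPS module is down" to occurred.
Distribution tier inoperative [OR]: Secondary utility transformer degraded=occurs, #3 breaker faulted=not → at least one input occurs → occurs.
UPS chain down [AND]: Battery string faulted=not, UPS module is down=occurs, Forward automatic transfer switch trips=occurs → not all inputs occur → does not occur.
Bus A down [OR]: Aft diesel generator offline=not, UPS chain down=not → no input occurs → does not occur.
Bus B inoperative [AND]: Distribution tier inoperative=occurs, Bus A down=not, Left fuel pump lost=occurs → not all inputs occur → does not occur.
Generator path lost [AND]: Left static switch trips=occurs, Main PDU is out=occurs, Rectifier is inoperative=occurs → all inputs occur → occurs.
Data center power outage [AND]: Bus B inoperative=not, Generator path lost=occurs, #1 utility transformer 2 degraded=occurs, Breaker 2 is inoperative=occurs → not all inputs occur → does not occur.

No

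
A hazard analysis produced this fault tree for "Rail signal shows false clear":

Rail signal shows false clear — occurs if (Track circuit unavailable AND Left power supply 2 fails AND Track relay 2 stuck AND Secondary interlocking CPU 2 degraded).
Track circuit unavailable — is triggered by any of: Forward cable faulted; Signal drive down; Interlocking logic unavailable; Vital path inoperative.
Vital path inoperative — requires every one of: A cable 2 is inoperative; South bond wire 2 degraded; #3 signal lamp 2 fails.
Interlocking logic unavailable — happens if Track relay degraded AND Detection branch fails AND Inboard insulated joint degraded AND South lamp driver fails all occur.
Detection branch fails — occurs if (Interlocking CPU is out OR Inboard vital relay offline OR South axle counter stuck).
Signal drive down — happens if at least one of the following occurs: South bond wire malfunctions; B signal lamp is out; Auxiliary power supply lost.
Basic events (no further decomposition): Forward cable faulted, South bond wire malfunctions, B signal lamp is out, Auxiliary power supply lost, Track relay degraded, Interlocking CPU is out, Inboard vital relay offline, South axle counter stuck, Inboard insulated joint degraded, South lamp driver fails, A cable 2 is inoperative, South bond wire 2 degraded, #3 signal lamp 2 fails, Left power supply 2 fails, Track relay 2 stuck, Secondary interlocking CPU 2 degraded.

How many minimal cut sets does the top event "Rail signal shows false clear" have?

Signal drive down [OR]: union of children's cut sets → 3 cut set(s).
Detection branch fails [OR]: union of children's cut sets → 3 cut set(s).
Interlocking logic unavailable [AND]: one cut set from each child combined → 1 × 3 × 1 × 1 = 3 cut set(s).
Vital path inoperative [AND]: one cut set from each child combined → 1 × 1 × 1 = 1 cut set(s).
Track circuit unavailable [OR]: union of children's cut sets → 8 cut set(s).
Rail signal shows false clear [AND]: one cut set from each child combined → 8 × 1 × 1 × 1 = 8 cut set(s).
Minimal cut sets: {Forward cable faulted, Left power supply 2 fails, Secondary interlocking CPU 2 degraded, Track relay 2 stuck}; {Left power supply 2 fails, Secondary interlocking CPU 2 degraded, South bond wire malfunctions, Track relay 2 stuck}; {B signal lamp is out, Left power supply 2 fails, Secondary interlocking CPU 2 degraded, Track relay 2 stuck}; {Auxiliary power supply lost, Left power supply 2 fails, Secondary interlocking CPU 2 degraded, Track relay 2 stuck}; {Inboard insulated joint degraded, Interlocking CPU is out, Left power supply 2 fails, Secondary interlocking CPU 2 degraded, South lamp driver fails, Track relay 2 stuck, Track relay degraded}; {Inboard insulated joint degraded, Inboard vital relay offline, Left power supply 2 fails, Secondary interlocking CPU 2 degraded, South lamp driver fails, Track relay 2 stuck, Track relay degraded}; {Inboard insulated joint degraded, Left power supply 2 fails, Secondary interlocking CPU 2 degraded, South axle counter stuck, South lamp driver fails, Track relay 2 stuck, Track relay degraded}; {#3 signal lamp 2 fails, A cable 2 is inoperative, Left power supply 2 fails, Secondary interlocking CPU 2 degraded, South bond wire 2 degraded, Track relay 2 stuck}.

8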